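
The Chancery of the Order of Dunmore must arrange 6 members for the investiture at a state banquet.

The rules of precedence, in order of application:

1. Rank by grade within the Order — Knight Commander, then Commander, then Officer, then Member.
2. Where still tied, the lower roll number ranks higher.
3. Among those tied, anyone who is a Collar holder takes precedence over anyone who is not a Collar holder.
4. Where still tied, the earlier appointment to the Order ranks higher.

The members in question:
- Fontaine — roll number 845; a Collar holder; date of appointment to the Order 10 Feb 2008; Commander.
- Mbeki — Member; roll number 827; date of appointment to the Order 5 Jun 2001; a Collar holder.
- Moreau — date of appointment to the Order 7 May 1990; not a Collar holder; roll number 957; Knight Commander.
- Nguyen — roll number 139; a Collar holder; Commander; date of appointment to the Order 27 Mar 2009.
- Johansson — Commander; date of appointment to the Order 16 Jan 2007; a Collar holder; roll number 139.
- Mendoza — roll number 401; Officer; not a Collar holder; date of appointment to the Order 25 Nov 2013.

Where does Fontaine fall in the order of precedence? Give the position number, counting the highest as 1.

By grade within the Order: Moreau (Knight Commander); then Johansson, Nguyen and Fontaine (Commander); then Mendoza (Officer); then Mbeki (Member).
Among Johansson, Nguyen and Fontaine, by roll number (lower first): Johansson and Nguyen (139) before Fontaine (845).
Johansson and Nguyen are each a Collar holder, so the next rule applies.
Among Johansson and Nguyen, by date of appointment to the Order (earlier first): Johansson (16 Jan 2007) before Nguyen (27 Mar 2009).
Order: Moreau, Johansson, Nguyen, Fontaine, Mendoza, Mbeki. So position 4.

4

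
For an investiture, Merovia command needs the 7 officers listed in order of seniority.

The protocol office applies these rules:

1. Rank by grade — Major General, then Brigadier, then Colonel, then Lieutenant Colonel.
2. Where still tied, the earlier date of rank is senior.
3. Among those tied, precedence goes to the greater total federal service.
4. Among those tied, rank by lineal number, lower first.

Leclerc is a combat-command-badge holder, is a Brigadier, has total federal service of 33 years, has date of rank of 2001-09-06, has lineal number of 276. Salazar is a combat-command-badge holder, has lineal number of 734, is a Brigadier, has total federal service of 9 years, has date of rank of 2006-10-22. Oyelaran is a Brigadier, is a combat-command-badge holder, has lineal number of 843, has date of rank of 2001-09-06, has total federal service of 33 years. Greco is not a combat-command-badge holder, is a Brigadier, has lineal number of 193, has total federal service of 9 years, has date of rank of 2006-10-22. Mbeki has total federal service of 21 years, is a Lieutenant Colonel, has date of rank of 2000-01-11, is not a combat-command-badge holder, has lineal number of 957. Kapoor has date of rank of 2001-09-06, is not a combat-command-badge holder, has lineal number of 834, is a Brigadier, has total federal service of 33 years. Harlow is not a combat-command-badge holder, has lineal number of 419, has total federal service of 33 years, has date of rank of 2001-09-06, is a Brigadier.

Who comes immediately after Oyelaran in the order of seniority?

Greco

By grade: Leclerc, Harlow, Kapoor, Oyelaran, Greco and Salazar (Brigadier); then Mbeki (Lieutenant Colonel).
Among Leclerc, Harlow, Kapoor, Oyelaran, Greco and Salazar, by date of rank (earlier first): Leclerc, Harlow, Kapoor and Oyelaran (2001-09-06) before Greco and Salazar (2006-10-22).
Leclerc, Harlow, Kapoor and Oyelaran all have total federal service 33 years, so the next rule applies.
Among Leclerc, Harlow, Kapoor and Oyelaran, by lineal number (lower first): Leclerc (276) before Harlow (419) before Kapoor (834) before Oyelaran (843).
Greco and Salazar both have total federal service 9 years, so the next rule applies.
Among Greco and Salazar, by lineal number (lower first): Greco (193) before Salazar (734).
Order: Leclerc, Harlow, Kapoor, Oyelaran, Greco, Salazar, Mbeki.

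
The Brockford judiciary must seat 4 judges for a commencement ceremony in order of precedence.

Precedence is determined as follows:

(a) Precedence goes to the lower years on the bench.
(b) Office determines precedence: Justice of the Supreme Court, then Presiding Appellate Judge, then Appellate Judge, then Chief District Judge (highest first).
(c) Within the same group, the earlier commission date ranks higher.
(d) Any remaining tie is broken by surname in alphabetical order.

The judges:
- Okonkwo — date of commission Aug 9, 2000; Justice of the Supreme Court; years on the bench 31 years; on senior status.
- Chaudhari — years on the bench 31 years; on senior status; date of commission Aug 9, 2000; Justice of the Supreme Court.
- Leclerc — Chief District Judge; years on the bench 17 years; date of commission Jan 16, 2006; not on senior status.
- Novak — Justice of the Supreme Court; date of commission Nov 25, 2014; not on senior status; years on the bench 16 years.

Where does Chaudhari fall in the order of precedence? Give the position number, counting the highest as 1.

By years on the bench (lower first): Novak (16 years); then Leclerc (17 years); then Chaudhari and Okonkwo (both 31 years).
Chaudhari and Okonkwo are each Justice of the Supreme Court, so the next rule applies.
Chaudhari and Okonkwo both have date of commission Aug 9, 2000, so the next rule applies.
Among Chaudhari and Okonkwo, alphabetically by surname: Chaudhari before Okonkwo.
Order: Novak, Leclerc, Chaudhari, Okonkwo. So position 3.

3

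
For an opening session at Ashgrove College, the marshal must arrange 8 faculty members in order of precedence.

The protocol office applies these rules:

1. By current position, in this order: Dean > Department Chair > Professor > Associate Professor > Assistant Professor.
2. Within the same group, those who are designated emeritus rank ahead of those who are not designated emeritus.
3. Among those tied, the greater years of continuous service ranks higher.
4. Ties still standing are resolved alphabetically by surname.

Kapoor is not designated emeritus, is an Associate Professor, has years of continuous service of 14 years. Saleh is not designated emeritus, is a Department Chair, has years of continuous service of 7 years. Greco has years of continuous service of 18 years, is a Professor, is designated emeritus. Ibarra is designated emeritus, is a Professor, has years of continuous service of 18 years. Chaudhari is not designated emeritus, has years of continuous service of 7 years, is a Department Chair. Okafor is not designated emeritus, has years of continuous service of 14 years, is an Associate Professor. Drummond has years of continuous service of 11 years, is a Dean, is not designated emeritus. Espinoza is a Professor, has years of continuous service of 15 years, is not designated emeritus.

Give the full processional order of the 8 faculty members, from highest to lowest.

Drummond, Chaudhari, Saleh, Greco, Ibarra, Espinoza, Kapoor, Okafor

By current position: Drummond (Dean); then Chaudhari and Saleh (Department Chair); then Greco, Ibarra and Espinoza (Professor); then Kapoor and Okafor (Associate Professor).
Chaudhari and Saleh are each not designated emeritus, so the next rule applies.
Chaudhari and Saleh both have years of continuous service 7 years, so the next rule applies.
Among Chaudhari and Saleh, alphabetically by surname: Chaudhari before Saleh.
Among Greco, Ibarra and Espinoza, designated emeritus before not designated emeritus: Greco and Ibarra (designated emeritus) before Espinoza (not designated emeritus).
Greco and Ibarra both have years of continuous service 18 years, so the next rule applies.
Among Greco and Ibarra, alphabetically by surname: Greco before Ibarra.
Kapoor and Okafor are each not designated emeritus, so the next rule applies.
Kapoor and Okafor both have years of continuous service 14 years, so the next rule applies.
Among Kapoor and Okafor, alphabetically by surname: Kapoor before Okafor.
Full order: Drummond, Chaudhari, Saleh, Greco, Ibarra, Espinoza, Kapoor, Okafor.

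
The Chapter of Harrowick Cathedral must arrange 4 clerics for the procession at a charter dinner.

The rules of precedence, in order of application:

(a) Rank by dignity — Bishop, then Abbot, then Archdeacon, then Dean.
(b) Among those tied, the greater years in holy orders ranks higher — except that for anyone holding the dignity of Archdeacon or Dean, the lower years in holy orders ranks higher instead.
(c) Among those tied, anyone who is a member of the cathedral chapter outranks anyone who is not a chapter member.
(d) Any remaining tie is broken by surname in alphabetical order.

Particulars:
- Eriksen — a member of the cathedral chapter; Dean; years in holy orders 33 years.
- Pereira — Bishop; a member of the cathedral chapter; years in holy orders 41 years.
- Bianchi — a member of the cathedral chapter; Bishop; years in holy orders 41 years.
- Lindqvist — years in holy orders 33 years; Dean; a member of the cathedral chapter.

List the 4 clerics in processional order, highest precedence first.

Bianchi, Pereira, Eriksen, Lindqvist

By dignity: Bianchi and Pereira (Bishop); then Eriksen and Lindqvist (Dean).
Bianchi and Pereira both have years in holy orders 41 years, so the next rule applies.
Bianchi and Pereira are each a member of the cathedral chapter, so the next rule applies.
Among Bianchi and Pereira, alphabetically by surname: Bianchi before Pereira.
Eriksen and Lindqvist both have years in holy orders 33 years, so the next rule applies.
Eriksen and Lindqvist are each a member of the cathedral chapter, so the next rule applies.
Among Eriksen and Lindqvist, alphabetically by surname: Eriksen before Lindqvist.
Full order: Bianchi, Pereira, Eriksen, Lindqvist.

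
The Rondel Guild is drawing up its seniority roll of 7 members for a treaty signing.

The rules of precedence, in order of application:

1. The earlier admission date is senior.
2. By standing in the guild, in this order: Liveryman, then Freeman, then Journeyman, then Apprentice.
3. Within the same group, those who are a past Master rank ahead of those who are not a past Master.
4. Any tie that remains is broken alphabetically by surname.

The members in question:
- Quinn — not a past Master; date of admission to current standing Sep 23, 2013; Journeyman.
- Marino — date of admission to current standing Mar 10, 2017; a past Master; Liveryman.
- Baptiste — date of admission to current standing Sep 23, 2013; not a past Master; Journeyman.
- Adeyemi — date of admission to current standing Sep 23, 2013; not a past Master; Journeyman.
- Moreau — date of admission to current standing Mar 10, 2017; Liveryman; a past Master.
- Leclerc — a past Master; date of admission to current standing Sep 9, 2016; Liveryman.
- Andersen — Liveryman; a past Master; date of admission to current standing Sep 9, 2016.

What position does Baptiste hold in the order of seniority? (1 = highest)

2

By date of admission to current standing (earlier first): Adeyemi, Baptiste and Quinn (each Sep 23, 2013); then Andersen and Leclerc (both Sep 9, 2016); then Marino and Moreau (both Mar 10, 2017).
Adeyemi, Baptiste and Quinn are each Journeyman, so the next rule applies.
Adeyemi, Baptiste and Quinn are each not a past Master, so the next rule applies.
Among Adeyemi, Baptiste and Quinn, alphabetically by surname: Adeyemi before Baptiste before Quinn.
Andersen and Leclerc are each Liveryman, so the next rule applies.
Andersen and Leclerc are each a past Master, so the next rule applies.
Among Andersen and Leclerc, alphabetically by surname: Andersen before Leclerc.
Marino and Moreau are each Liveryman, so the next rule applies.
Marino and Moreau are each a past Master, so the next rule applies.
Among Marino and Moreau, alphabetically by surname: Marino before Moreau.
Order: Adeyemi, Baptiste, Quinn, Andersen, Leclerc, Marino, Moreau. So position 2.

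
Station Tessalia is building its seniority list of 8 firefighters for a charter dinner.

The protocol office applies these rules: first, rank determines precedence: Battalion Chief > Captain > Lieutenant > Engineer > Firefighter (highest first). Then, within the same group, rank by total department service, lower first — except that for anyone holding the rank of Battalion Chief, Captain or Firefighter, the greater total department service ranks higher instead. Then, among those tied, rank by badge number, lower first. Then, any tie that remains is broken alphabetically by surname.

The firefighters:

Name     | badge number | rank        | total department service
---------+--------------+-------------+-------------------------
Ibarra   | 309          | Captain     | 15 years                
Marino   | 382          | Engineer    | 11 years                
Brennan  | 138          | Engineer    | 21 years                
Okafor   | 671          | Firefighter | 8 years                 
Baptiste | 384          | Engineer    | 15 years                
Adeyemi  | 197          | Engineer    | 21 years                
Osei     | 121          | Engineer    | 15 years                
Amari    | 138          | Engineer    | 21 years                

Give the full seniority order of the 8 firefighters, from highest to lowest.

Ibarra, Marino, Osei, Baptiste, Amari, Brennan, Adeyemi, Okafor

By rank: Ibarra (Captain); then Marino, Osei, Baptiste, Amari, Brennan and Adeyemi (Engineer); then Okafor (Firefighter).
Among Marino, Osei, Baptiste, Amari, Brennan and Adeyemi, by total department service (lower first): Marino (11 years) before Osei and Baptiste (15 years) before Amari, Brennan and Adeyemi (21 years).
Among Osei and Baptiste, by badge number (lower first): Osei (121) before Baptiste (384).
Among Amari, Brennan and Adeyemi, by badge number (lower first): Amari and Brennan (138) before Adeyemi (197).
Among Amari and Brennan, alphabetically by surname: Amari before Brennan.
Full order: Ibarra, Marino, Osei, Baptiste, Amari, Brennan, Adeyemi, Okafor.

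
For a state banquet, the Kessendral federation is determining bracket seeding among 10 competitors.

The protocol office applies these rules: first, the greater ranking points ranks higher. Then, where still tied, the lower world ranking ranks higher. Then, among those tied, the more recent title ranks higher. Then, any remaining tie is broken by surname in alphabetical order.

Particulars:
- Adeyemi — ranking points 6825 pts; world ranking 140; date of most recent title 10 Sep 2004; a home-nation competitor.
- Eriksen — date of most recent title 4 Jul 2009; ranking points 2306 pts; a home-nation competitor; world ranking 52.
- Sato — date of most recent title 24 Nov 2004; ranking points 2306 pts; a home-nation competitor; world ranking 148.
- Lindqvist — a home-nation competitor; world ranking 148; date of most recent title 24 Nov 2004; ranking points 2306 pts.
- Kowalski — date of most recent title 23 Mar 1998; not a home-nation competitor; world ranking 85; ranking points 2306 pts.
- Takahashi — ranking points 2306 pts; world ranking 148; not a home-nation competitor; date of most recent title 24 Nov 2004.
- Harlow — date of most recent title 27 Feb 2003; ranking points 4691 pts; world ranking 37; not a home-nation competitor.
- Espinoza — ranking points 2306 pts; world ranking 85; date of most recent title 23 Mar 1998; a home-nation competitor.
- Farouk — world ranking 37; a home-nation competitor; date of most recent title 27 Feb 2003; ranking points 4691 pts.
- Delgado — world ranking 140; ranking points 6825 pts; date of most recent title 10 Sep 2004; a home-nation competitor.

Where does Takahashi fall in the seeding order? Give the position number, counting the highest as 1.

By ranking points (higher first): Adeyemi and Delgado (both 6825 pts); then Farouk and Harlow (both 4691 pts); then Eriksen, Espinoza, Kowalski, Lindqvist, Sato and Takahashi (each 2306 pts).
Adeyemi and Delgado both have world ranking 140, so the next rule applies.
Adeyemi and Delgado both have date of most recent title 10 Sep 2004, so the next rule applies.
Among Adeyemi and Delgado, alphabetically by surname: Adeyemi before Delgado.
Farouk and Harlow both have world ranking 37, so the next rule applies.
Farouk and Harlow both have date of most recent title 27 Feb 2003, so the next rule applies.
Among Farouk and Harlow, alphabetically by surname: Farouk before Harlow.
Among Eriksen, Espinoza, Kowalski, Lindqvist, Sato and Takahashi, by world ranking (lower first): Eriksen (52) before Espinoza and Kowalski (85) before Lindqvist, Sato and Takahashi (148).
Espinoza and Kowalski both have date of most recent title 23 Mar 1998, so the next rule applies.
Among Espinoza and Kowalski, alphabetically by surname: Espinoza before Kowalski.
Lindqvist, Sato and Takahashi all have date of most recent title 24 Nov 2004, so the next rule applies.
Among Lindqvist, Sato and Takahashi, alphabetically by surname: Lindqvist before Sato before Takahashi.
Order: Adeyemi, Delgado, Farouk, Harlow, Eriksen, Espinoza, Kowalski, Lindqvist, Sato, Takahashi. So position 10.

10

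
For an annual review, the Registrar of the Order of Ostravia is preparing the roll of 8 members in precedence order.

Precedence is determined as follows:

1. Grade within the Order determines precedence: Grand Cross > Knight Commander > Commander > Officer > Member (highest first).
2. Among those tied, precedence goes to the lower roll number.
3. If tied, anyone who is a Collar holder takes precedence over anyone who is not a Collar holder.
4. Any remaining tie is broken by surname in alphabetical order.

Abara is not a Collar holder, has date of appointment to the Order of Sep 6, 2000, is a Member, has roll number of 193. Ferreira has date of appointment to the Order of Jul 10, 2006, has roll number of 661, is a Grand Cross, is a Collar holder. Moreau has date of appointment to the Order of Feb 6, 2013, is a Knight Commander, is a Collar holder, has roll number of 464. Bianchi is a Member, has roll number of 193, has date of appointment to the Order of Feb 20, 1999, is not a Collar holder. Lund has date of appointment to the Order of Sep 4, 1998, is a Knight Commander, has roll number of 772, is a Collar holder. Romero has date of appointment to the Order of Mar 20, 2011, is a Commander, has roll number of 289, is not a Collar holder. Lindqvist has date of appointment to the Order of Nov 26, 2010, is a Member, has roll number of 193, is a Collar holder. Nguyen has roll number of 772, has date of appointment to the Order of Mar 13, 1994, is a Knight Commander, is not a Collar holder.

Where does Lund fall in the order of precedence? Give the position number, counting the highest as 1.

By grade within the Order: Ferreira (Grand Cross); then Moreau, Lund and Nguyen (Knight Commander); then Romero (Commander); then Lindqvist, Abara and Bianchi (Member).
Among Moreau, Lund and Nguyen, by roll number (lower first): Moreau (464) before Lund and Nguyen (772).
Among Lund and Nguyen, a Collar holder before not a Collar holder: Lund (a Collar holder) before Nguyen (not a Collar holder).
Lindqvist, Abara and Bianchi all have roll number 193, so the next rule applies.
Among Lindqvist, Abara and Bianchi, a Collar holder before not a Collar holder: Lindqvist (a Collar holder) before Abara and Bianchi (not a Collar holder).
Among Abara and Bianchi, alphabetically by surname: Abara before Bianchi.
Order: Ferreira, Moreau, Lund, Nguyen, Romero, Lindqvist, Abara, Bianchi. So position 3.

3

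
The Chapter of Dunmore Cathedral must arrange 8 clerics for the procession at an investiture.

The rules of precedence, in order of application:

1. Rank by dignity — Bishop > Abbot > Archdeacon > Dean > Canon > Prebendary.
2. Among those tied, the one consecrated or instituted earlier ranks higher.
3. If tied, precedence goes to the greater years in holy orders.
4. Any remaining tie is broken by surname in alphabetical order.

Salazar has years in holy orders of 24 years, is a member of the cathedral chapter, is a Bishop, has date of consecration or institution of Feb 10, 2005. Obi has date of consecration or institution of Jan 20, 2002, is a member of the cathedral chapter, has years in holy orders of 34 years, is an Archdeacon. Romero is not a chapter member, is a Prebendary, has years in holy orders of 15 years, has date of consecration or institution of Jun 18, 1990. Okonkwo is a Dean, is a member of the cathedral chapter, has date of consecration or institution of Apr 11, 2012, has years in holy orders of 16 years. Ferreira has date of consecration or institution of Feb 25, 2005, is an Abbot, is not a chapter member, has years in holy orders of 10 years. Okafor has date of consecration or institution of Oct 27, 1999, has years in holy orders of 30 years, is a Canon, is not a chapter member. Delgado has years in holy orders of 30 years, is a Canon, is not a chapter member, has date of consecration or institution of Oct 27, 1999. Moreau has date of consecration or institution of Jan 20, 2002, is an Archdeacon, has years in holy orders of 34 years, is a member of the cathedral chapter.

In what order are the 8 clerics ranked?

By dignity: Salazar (Bishop); then Ferreira (Abbot); then Moreau and Obi (Archdeacon); then Okonkwo (Dean); then Delgado and Okafor (Canon); then Romero (Prebendary).
Moreau and Obi both have date of consecration or institution Jan 20, 2002, so the next rule applies.
Moreau and Obi both have years in holy orders 34 years, so the next rule applies.
Among Moreau and Obi, alphabetically by surname: Moreau before Obi.
Delgado and Okafor both have date of consecration or institution Oct 27, 1999, so the next rule applies.
Delgado and Okafor both have years in holy orders 30 years, so the next rule applies.
Among Delgado and Okafor, alphabetically by surname: Delgado before Okafor.
Full order: Salazar, Ferreira, Moreau, Obi, Okonkwo, Delgado, Okafor, Romero.

Salazar, Ferreira, Moreau, Obi, Okonkwo, Delgado, Okafor, Romero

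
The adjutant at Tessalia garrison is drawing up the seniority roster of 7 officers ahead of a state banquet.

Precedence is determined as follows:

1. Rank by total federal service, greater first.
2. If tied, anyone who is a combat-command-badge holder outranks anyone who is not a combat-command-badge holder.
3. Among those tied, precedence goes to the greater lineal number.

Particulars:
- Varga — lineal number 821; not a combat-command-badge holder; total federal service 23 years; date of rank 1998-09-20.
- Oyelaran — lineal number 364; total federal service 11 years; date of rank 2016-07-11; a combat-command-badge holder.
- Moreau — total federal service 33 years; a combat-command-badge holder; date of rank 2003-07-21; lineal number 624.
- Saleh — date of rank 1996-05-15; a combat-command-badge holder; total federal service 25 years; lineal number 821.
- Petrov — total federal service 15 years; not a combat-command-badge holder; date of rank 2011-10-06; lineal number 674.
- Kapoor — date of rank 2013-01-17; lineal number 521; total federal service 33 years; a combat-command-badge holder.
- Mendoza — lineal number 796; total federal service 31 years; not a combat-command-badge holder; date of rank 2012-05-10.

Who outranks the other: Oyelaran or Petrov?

By total federal service (higher first): Moreau and Kapoor (both 33 years); then Mendoza (31 years); then Saleh (25 years); then Varga (23 years); then Petrov (15 years); then Oyelaran (11 years).
Moreau and Kapoor are each a combat-command-badge holder, so the next rule applies.
Among Moreau and Kapoor, by lineal number (higher first): Moreau (624) before Kapoor (521).
So Petrov takes precedence.

Petrov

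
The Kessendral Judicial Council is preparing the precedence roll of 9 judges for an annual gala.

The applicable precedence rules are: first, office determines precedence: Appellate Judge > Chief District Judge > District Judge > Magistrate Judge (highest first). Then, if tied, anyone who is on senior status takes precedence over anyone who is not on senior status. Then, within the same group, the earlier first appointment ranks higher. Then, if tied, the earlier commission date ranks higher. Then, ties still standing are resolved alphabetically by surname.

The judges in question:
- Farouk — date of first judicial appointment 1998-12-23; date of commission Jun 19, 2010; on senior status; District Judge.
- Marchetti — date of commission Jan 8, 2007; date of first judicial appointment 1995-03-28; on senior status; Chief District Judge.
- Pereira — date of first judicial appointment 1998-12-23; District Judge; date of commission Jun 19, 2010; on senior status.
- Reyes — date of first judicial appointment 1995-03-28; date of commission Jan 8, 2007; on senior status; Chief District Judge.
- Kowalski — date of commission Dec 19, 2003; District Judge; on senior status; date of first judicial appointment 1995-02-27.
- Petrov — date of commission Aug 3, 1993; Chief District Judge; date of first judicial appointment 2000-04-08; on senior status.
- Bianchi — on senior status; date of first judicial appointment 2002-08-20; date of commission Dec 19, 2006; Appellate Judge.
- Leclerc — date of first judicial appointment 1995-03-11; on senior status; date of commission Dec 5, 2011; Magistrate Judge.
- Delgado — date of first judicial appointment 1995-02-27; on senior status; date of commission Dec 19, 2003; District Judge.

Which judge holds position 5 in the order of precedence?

By office: Bianchi (Appellate Judge); then Marchetti, Reyes and Petrov (Chief District Judge); then Delgado, Kowalski, Farouk and Pereira (District Judge); then Leclerc (Magistrate Judge).
Marchetti, Reyes and Petrov are each on senior status, so the next rule applies.
Among Marchetti, Reyes and Petrov, by date of first judicial appointment (earlier first): Marchetti and Reyes (1995-03-28) before Petrov (2000-04-08).
Marchetti and Reyes both have date of commission Jan 8, 2007, so the next rule applies.
Among Marchetti and Reyes, alphabetically by surname: Marchetti before Reyes.
Delgado, Kowalski, Farouk and Pereira are each on senior status, so the next rule applies.
Among Delgado, Kowalski, Farouk and Pereira, by date of first judicial appointment (earlier first): Delgado and Kowalski (1995-02-27) before Farouk and Pereira (1998-12-23).
Delgado and Kowalski both have date of commission Dec 19, 2003, so the next rule applies.
Among Delgado and Kowalski, alphabetically by surname: Delgado before Kowalski.
Farouk and Pereira both have date of commission Jun 19, 2010, so the next rule applies.
Among Farouk and Pereira, alphabetically by surname: Farouk before Pereira.
Order: Bianchi, Marchetti, Reyes, Petrov, Delgado, Kowalski, Farouk, Pereira, Leclerc.

Delgado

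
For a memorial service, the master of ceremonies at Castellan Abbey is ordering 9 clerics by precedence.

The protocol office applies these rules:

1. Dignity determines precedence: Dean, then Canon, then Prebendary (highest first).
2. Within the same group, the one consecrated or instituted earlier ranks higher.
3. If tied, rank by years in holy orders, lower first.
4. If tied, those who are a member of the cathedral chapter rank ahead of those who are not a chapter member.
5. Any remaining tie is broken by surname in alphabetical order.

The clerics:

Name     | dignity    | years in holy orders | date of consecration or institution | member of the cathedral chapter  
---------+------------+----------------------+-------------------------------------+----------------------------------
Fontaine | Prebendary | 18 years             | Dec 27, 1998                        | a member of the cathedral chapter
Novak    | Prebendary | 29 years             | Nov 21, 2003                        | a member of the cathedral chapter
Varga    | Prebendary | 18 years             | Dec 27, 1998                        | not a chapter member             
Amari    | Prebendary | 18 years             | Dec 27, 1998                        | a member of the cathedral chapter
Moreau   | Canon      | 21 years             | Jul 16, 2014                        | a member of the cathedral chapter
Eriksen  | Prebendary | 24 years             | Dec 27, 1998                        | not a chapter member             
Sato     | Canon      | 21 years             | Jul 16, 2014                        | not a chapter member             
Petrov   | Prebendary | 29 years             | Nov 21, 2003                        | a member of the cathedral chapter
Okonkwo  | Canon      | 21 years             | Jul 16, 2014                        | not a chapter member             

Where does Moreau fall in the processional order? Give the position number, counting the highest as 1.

1

By dignity: Moreau, Okonkwo and Sato (Canon); then Amari, Fontaine, Varga, Eriksen, Novak and Petrov (Prebendary).
Moreau, Okonkwo and Sato all have date of consecration or institution Jul 16, 2014, so the next rule applies.
Moreau, Okonkwo and Sato all have years in holy orders 21 years, so the next rule applies.
Among Moreau, Okonkwo and Sato, a member of the cathedral chapter before not a chapter member: Moreau (a member of the cathedral chapter) before Okonkwo and Sato (not a chapter member).
Among Okonkwo and Sato, alphabetically by surname: Okonkwo before Sato.
Among Amari, Fontaine, Varga, Eriksen, Novak and Petrov, by date of consecration or institution (earlier first): Amari, Fontaine, Varga and Eriksen (Dec 27, 1998) before Novak and Petrov (Nov 21, 2003).
Among Amari, Fontaine, Varga and Eriksen, by years in holy orders (lower first): Amari, Fontaine and Varga (18 years) before Eriksen (24 years).
Among Amari, Fontaine and Varga, a member of the cathedral chapter before not a chapter member: Amari and Fontaine (a member of the cathedral chapter) before Varga (not a chapter member).
Among Amari and Fontaine, alphabetically by surname: Amari before Fontaine.
Novak and Petrov both have years in holy orders 29 years, so the next rule applies.
Novak and Petrov are each a member of the cathedral chapter, so the next rule applies.
Among Novak and Petrov, alphabetically by surname: Novak before Petrov.
Order: Moreau, Okonkwo, Sato, Amari, Fontaine, Varga, Eriksen, Novak, Petrov. So position 1.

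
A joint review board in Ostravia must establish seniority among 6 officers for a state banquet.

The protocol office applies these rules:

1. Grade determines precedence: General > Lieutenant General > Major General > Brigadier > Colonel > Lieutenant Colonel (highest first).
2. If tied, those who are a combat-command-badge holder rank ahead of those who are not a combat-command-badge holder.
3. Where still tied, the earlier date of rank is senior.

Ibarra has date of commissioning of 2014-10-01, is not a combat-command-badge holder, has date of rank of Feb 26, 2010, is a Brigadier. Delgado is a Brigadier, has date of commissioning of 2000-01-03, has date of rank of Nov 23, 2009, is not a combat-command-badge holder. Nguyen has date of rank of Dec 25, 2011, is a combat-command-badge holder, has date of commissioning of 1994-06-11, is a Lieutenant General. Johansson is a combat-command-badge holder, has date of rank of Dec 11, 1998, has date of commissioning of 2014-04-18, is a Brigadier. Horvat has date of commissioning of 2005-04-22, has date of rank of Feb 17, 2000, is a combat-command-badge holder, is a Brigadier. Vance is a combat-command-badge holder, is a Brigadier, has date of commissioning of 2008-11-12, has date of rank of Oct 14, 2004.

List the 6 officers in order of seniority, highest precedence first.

Nguyen, Johansson, Horvat, Vance, Delgado, Ibarra

By grade: Nguyen (Lieutenant General); then Johansson, Horvat, Vance, Delgado and Ibarra (Brigadier).
Among Johansson, Horvat, Vance, Delgado and Ibarra, a combat-command-badge holder before not a combat-command-badge holder: Johansson, Horvat and Vance (a combat-command-badge holder) before Delgado and Ibarra (not a combat-command-badge holder).
Among Johansson, Horvat and Vance, by date of rank (earlier first): Johansson (Dec 11, 1998) before Horvat (Feb 17, 2000) before Vance (Oct 14, 2004).
Among Delgado and Ibarra, by date of rank (earlier first): Delgado (Nov 23, 2009) before Ibarra (Feb 26, 2010).
Full order: Nguyen, Johansson, Horvat, Vance, Delgado, Ibarra.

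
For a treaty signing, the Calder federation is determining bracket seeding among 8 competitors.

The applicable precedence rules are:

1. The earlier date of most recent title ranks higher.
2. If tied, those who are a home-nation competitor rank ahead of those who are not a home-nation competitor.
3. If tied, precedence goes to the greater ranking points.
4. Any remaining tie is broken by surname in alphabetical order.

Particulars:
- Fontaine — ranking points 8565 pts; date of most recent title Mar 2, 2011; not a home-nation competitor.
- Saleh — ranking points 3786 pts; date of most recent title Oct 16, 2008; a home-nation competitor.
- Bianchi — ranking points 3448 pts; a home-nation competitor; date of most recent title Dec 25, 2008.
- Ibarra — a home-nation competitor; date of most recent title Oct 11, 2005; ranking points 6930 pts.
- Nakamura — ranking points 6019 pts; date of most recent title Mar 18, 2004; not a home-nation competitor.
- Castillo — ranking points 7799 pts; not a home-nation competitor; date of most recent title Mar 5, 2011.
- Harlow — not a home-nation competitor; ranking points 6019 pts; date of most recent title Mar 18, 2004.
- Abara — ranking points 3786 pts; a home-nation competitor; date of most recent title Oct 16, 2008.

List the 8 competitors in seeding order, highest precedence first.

Harlow, Nakamura, Ibarra, Abara, Saleh, Bianchi, Fontaine, Castillo

By date of most recent title (earlier first): Harlow and Nakamura (both Mar 18, 2004); then Ibarra (Oct 11, 2005); then Abara and Saleh (both Oct 16, 2008); then Bianchi (Dec 25, 2008); then Fontaine (Mar 2, 2011); then Castillo (Mar 5, 2011).
Harlow and Nakamura are each not a home-nation competitor, so the next rule applies.
Harlow and Nakamura both have ranking points 6019 pts, so the next rule applies.
Among Harlow and Nakamura, alphabetically by surname: Harlow before Nakamura.
Abara and Saleh are each a home-nation competitor, so the next rule applies.
Abara and Saleh both have ranking points 3786 pts, so the next rule applies.
Among Abara and Saleh, alphabetically by surname: Abara before Saleh.
Full order: Harlow, Nakamura, Ibarra, Abara, Saleh, Bianchi, Fontaine, Castillo.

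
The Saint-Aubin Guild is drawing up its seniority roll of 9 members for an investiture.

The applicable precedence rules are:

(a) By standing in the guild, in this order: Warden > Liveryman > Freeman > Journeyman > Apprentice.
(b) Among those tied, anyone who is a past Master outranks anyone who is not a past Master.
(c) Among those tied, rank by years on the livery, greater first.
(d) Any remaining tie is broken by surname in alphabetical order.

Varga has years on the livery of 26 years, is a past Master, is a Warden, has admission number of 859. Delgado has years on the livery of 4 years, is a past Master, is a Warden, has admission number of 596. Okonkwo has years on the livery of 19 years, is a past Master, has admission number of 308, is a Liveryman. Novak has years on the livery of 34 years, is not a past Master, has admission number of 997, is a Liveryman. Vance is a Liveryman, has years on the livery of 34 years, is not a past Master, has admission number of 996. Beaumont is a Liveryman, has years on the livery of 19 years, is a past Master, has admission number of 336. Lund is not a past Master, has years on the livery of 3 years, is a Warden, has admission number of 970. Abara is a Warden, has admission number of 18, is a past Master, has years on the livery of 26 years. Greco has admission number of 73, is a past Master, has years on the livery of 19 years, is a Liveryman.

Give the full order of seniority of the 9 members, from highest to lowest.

By standing in the guild: Abara, Varga, Delgado and Lund (Warden); then Beaumont, Greco, Okonkwo, Novak and Vance (Liveryman).
Among Abara, Varga, Delgado and Lund, a past Master before not a past Master: Abara, Varga and Delgado (a past Master) before Lund (not a past Master).
Among Abara, Varga and Delgado, by years on the livery (higher first): Abara and Varga (26 years) before Delgado (4 years).
Among Abara and Varga, alphabetically by surname: Abara before Varga.
Among Beaumont, Greco, Okonkwo, Novak and Vance, a past Master before not a past Master: Beaumont, Greco and Okonkwo (a past Master) before Novak and Vance (not a past Master).
Beaumont, Greco and Okonkwo all have years on the livery 19 years, so the next rule applies.
Among Beaumont, Greco and Okonkwo, alphabetically by surname: Beaumont before Greco before Okonkwo.
Novak and Vance both have years on the livery 34 years, so the next rule applies.
Among Novak and Vance, alphabetically by surname: Novak before Vance.
Full order: Abara, Varga, Delgado, Lund, Beaumont, Greco, Okonkwo, Novak, Vance.

Abara, Varga, Delgado, Lund, Beaumont, Greco, Okonkwo, Novak, Vance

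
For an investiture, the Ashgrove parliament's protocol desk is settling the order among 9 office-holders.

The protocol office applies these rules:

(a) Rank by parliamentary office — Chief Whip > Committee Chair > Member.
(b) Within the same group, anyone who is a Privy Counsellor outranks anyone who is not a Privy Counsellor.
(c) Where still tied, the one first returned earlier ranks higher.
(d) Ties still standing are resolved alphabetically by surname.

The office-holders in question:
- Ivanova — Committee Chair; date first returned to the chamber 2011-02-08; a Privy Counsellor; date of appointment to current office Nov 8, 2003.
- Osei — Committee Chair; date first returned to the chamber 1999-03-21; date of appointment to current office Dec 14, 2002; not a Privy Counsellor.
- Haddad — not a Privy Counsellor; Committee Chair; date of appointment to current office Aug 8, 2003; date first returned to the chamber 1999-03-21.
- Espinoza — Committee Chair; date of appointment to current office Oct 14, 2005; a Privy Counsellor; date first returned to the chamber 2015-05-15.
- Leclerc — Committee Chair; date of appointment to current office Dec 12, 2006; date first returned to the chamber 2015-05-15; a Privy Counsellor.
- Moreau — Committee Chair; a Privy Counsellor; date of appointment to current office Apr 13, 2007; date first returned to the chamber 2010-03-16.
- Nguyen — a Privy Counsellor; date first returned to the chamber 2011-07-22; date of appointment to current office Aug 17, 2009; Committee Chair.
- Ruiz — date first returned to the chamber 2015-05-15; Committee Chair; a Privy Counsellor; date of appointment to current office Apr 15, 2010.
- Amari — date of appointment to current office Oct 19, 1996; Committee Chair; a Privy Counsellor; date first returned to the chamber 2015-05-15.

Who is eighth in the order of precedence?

By parliamentary office: Moreau, Ivanova, Nguyen, Amari, Espinoza, Leclerc, Ruiz, Haddad and Osei (Committee Chair).
Among Moreau, Ivanova, Nguyen, Amari, Espinoza, Leclerc, Ruiz, Haddad and Osei, a Privy Counsellor before not a Privy Counsellor: Moreau, Ivanova, Nguyen, Amari, Espinoza, Leclerc and Ruiz (a Privy Counsellor) before Haddad and Osei (not a Privy Counsellor).
Among Moreau, Ivanova, Nguyen, Amari, Espinoza, Leclerc and Ruiz, by date first returned to the chamber (earlier first): Moreau (2010-03-16) before Ivanova (2011-02-08) before Nguyen (2011-07-22) before Amari, Espinoza, Leclerc and Ruiz (2015-05-15).
Among Amari, Espinoza, Leclerc and Ruiz, alphabetically by surname: Amari before Espinoza before Leclerc before Ruiz.
Haddad and Osei both have date first returned to the chamber 1999-03-21, so the next rule applies.
Among Haddad and Osei, alphabetically by surname: Haddad before Osei.
Order: Moreau, Ivanova, Nguyen, Amari, Espinoza, Leclerc, Ruiz, Haddad, Osei.

Haddad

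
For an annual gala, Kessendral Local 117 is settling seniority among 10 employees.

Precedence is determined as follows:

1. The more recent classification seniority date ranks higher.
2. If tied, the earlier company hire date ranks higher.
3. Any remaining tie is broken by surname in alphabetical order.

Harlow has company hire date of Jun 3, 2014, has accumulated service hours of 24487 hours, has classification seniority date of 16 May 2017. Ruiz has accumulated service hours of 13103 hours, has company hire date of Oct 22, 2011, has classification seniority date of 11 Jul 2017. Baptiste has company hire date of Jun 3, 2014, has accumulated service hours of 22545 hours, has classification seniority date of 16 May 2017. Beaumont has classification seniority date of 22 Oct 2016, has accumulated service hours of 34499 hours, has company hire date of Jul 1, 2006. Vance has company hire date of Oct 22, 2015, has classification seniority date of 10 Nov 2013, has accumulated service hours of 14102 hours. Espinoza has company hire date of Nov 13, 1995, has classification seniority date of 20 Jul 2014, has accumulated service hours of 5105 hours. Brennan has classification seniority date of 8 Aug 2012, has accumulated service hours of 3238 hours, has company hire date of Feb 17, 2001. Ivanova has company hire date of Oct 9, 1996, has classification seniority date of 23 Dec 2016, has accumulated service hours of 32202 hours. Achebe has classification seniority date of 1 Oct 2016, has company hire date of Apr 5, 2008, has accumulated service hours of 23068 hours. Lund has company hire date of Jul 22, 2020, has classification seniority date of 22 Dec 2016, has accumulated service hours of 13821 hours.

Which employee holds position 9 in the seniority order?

Vance

By classification seniority date (later first): Ruiz (11 Jul 2017); then Baptiste and Harlow (both 16 May 2017); then Ivanova (23 Dec 2016); then Lund (22 Dec 2016); then Beaumont (22 Oct 2016); then Achebe (1 Oct 2016); then Espinoza (20 Jul 2014); then Vance (10 Nov 2013); then Brennan (8 Aug 2012).
Baptiste and Harlow both have company hire date Jun 3, 2014, so the next rule applies.
Among Baptiste and Harlow, alphabetically by surname: Baptiste before Harlow.
Order: Ruiz, Baptiste, Harlow, Ivanova, Lund, Beaumont, Achebe, Espinoza, Vance, Brennan.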